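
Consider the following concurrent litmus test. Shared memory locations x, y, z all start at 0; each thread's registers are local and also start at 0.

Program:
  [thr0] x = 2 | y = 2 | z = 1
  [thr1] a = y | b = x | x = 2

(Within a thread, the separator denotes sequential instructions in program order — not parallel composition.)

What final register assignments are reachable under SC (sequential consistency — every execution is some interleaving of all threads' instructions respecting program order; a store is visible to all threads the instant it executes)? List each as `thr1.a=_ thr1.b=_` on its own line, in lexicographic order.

outcome vector order: (thr1.a,thr1.b)
|SC outcomes| = 3

thr1.a=0 thr1.b=0
thr1.a=0 thr1.b=2
thr1.a=2 thr1.b=2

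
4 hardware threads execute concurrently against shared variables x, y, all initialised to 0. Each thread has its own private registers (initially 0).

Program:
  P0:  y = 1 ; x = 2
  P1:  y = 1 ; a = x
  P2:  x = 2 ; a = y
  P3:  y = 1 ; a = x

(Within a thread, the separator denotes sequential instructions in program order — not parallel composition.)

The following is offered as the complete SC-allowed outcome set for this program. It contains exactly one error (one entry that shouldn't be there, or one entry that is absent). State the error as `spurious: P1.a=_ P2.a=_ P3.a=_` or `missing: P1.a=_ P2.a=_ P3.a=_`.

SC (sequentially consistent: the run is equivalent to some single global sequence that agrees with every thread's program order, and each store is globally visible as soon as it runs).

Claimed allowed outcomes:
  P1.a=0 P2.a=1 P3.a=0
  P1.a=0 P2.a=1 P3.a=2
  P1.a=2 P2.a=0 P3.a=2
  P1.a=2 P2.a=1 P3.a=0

outcome vector order: (P1.a,P2.a,P3.a)
under SC → 010; 012; 202; 210; 212
SC∖claimed = {212}

missing: P1.a=2 P2.a=1 P3.a=2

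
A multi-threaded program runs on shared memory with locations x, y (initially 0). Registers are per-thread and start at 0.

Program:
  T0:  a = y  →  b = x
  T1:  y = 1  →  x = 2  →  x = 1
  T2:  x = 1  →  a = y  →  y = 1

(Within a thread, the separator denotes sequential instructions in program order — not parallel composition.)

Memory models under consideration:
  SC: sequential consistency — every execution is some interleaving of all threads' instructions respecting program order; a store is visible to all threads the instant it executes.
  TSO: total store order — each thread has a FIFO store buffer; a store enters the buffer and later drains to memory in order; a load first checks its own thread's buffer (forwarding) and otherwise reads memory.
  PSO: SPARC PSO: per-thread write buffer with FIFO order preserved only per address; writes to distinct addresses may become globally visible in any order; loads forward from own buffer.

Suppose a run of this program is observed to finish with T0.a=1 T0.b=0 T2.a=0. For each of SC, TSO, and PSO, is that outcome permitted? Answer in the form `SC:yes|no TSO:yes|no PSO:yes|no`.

SC:no TSO:yes PSO:yes

outcome vector order: (T0.a,T0.b,T2.a)
SC: 11 outcomes — {<0 0 0>, <0 0 1>, <0 1 0>, <0 1 1>, <0 2 0>, <0 2 1>, <1 0 1>, <1 1 0>, <1 1 1>, <1 2 0>, <1 2 1>}
TSO: 12 outcomes — {<0 0 0>, <0 0 1>, <0 1 0>, <0 1 1>, <0 2 0>, <0 2 1>, <1 0 0>, <1 0 1>, <1 1 0>, <1 1 1>, <1 2 0>, <1 2 1>}
PSO: 12 outcomes — {<0 0 0>, <0 0 1>, <0 1 0>, <0 1 1>, <0 2 0>, <0 2 1>, <1 0 0>, <1 0 1>, <1 1 0>, <1 1 1>, <1 2 0>, <1 2 1>}
target <1 0 0> ∈ {TSO,PSO}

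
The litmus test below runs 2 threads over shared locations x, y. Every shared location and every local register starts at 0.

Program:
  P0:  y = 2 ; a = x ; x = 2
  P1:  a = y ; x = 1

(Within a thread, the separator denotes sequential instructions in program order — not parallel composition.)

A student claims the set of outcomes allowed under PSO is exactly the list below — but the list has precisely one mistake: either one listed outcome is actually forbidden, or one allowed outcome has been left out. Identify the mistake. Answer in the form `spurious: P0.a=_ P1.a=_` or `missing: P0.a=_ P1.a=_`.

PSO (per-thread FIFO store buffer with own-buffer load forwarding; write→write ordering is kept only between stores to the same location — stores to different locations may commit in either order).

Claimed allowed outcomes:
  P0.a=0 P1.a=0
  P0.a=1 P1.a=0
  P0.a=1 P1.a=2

outcome vector order: (P0.a,P1.a)
under PSO → 00; 02; 10; 12
PSO∖claimed = {02}

missing: P0.a=0 P1.a=2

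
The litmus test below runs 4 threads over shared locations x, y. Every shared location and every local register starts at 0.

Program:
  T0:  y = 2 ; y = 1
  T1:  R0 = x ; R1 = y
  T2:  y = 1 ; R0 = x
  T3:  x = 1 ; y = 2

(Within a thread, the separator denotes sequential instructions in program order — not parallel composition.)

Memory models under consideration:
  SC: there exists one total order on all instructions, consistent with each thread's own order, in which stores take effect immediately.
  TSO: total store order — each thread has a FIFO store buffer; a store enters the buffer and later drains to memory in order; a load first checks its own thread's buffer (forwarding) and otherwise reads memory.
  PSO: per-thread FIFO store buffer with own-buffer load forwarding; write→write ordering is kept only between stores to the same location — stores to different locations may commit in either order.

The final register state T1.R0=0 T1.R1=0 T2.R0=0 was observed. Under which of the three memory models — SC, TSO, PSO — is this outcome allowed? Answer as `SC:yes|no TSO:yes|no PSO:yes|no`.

SC:yes TSO:yes PSO:yes

outcome vector order: (T1.R0,T1.R1,T2.R0)
[SC] allowed = {(0,0,0); (0,0,1); (0,1,0); (0,1,1); (0,2,0); (0,2,1); (1,0,1); (1,1,0); (1,1,1); (1,2,0); (1,2,1)}
[TSO] allowed = {(0,0,0); (0,0,1); (0,1,0); (0,1,1); (0,2,0); (0,2,1); (1,0,0); (1,0,1); (1,1,0); (1,1,1); (1,2,0); (1,2,1)}
[PSO] allowed = {(0,0,0); (0,0,1); (0,1,0); (0,1,1); (0,2,0); (0,2,1); (1,0,0); (1,0,1); (1,1,0); (1,1,1); (1,2,0); (1,2,1)}
target (0,0,0) ∈ {SC,TSO,PSO}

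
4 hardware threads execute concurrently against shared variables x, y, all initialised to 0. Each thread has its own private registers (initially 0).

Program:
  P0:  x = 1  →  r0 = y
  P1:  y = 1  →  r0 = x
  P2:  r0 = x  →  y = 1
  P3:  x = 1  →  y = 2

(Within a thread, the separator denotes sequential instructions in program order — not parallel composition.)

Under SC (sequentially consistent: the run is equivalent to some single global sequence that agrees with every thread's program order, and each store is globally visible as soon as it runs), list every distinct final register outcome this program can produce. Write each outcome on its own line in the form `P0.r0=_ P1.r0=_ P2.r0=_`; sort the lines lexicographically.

outcome vector order: (P0.r0,P1.r0,P2.r0)
|SC outcomes| = 10

P0.r0=0 P1.r0=1 P2.r0=0
P0.r0=0 P1.r0=1 P2.r0=1
P0.r0=1 P1.r0=0 P2.r0=0
P0.r0=1 P1.r0=0 P2.r0=1
P0.r0=1 P1.r0=1 P2.r0=0
P0.r0=1 P1.r0=1 P2.r0=1
P0.r0=2 P1.r0=0 P2.r0=0
P0.r0=2 P1.r0=0 P2.r0=1
P0.r0=2 P1.r0=1 P2.r0=0
P0.r0=2 P1.r0=1 P2.r0=1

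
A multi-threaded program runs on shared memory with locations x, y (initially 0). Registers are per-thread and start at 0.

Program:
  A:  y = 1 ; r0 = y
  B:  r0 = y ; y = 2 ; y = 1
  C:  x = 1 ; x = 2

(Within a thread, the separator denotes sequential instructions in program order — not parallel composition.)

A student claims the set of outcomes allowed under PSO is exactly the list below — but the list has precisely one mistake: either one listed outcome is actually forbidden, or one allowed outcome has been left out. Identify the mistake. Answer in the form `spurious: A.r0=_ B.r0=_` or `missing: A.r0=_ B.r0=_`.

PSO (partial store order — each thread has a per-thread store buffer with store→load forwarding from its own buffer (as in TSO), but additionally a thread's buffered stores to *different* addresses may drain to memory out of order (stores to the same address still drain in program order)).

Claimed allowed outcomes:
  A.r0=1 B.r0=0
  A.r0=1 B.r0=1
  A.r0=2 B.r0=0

outcome vector order: (A.r0,B.r0)
PSO (4): 1/0; 1/1; 2/0; 2/1
PSO∖claimed = {2/1}

missing: A.r0=2 B.r0=1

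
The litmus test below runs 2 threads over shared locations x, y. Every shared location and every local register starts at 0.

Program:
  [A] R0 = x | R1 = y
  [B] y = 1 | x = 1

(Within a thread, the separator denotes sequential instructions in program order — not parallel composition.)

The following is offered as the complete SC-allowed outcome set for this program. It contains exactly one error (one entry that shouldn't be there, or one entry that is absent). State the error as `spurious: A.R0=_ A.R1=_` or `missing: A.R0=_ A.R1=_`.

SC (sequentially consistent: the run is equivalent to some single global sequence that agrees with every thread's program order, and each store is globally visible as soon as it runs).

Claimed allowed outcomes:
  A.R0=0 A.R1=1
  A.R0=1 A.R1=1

outcome vector order: (A.R0,A.R1)
[SC] allowed = {0/0; 0/1; 1/1}
SC∖claimed = {0/0}

missing: A.R0=0 A.R1=0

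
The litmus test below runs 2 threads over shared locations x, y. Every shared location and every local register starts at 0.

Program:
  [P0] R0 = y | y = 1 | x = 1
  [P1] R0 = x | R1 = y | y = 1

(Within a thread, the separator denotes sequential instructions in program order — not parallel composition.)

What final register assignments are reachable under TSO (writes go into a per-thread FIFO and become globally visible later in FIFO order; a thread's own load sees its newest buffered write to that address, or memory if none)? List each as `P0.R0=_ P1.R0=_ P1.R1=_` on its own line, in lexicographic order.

outcome vector order: (P0.R0,P1.R0,P1.R1)
|TSO outcomes| = 4

P0.R0=0 P1.R0=0 P1.R1=0
P0.R0=0 P1.R0=0 P1.R1=1
P0.R0=0 P1.R0=1 P1.R1=1
P0.R0=1 P1.R0=0 P1.R1=0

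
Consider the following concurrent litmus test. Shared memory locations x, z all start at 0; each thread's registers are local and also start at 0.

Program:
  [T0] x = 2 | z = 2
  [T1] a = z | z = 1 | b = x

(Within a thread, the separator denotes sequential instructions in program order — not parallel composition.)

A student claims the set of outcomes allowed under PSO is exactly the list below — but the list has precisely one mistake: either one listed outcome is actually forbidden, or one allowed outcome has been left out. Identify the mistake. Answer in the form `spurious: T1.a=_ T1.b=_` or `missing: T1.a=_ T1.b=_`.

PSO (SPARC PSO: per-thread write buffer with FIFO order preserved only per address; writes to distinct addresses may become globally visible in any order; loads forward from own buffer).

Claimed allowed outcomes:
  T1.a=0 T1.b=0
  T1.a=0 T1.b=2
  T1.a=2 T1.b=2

missing: T1.a=2 T1.b=0

outcome vector order: (T1.a,T1.b)
PSO: 4 outcomes — {00 02 20 22}
PSO∖claimed = {20}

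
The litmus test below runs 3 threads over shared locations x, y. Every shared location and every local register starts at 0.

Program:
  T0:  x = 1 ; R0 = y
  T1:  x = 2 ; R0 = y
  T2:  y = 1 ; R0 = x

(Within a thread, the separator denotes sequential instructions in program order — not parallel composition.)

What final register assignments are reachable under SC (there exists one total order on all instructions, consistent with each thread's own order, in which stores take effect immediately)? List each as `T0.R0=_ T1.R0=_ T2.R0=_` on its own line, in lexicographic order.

outcome vector order: (T0.R0,T1.R0,T2.R0)
|SC outcomes| = 9

T0.R0=0 T1.R0=0 T2.R0=1
T0.R0=0 T1.R0=0 T2.R0=2
T0.R0=0 T1.R0=1 T2.R0=1
T0.R0=0 T1.R0=1 T2.R0=2
T0.R0=1 T1.R0=0 T2.R0=1
T0.R0=1 T1.R0=0 T2.R0=2
T0.R0=1 T1.R0=1 T2.R0=0
T0.R0=1 T1.R0=1 T2.R0=1
T0.R0=1 T1.R0=1 T2.R0=2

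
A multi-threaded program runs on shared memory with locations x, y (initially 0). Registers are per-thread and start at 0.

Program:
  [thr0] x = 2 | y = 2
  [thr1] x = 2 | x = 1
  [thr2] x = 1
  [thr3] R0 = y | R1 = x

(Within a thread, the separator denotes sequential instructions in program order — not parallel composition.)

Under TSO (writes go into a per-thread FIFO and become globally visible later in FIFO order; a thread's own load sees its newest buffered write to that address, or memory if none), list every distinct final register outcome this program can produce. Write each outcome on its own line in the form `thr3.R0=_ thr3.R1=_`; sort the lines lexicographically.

outcome vector order: (thr3.R0,thr3.R1)
|TSO outcomes| = 5

thr3.R0=0 thr3.R1=0
thr3.R0=0 thr3.R1=1
thr3.R0=0 thr3.R1=2
thr3.R0=2 thr3.R1=1
thr3.R0=2 thr3.R1=2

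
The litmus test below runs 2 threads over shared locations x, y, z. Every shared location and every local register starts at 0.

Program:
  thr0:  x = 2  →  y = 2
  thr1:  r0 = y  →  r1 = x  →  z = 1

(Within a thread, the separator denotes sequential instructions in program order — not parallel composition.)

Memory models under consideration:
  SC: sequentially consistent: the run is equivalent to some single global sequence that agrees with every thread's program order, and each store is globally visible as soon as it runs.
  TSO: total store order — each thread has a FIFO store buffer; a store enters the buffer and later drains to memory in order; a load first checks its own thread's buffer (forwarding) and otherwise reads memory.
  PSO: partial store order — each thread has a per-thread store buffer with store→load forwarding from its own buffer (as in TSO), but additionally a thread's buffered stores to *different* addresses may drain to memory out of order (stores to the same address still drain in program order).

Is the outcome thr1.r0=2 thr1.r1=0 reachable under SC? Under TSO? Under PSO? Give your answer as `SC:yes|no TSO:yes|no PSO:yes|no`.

outcome vector order: (thr1.r0,thr1.r1)
under SC → 00 02 22
under TSO → 00 02 22
under PSO → 00 02 20 22
target 20 ∈ {PSO}

SC:no TSO:no PSO:yes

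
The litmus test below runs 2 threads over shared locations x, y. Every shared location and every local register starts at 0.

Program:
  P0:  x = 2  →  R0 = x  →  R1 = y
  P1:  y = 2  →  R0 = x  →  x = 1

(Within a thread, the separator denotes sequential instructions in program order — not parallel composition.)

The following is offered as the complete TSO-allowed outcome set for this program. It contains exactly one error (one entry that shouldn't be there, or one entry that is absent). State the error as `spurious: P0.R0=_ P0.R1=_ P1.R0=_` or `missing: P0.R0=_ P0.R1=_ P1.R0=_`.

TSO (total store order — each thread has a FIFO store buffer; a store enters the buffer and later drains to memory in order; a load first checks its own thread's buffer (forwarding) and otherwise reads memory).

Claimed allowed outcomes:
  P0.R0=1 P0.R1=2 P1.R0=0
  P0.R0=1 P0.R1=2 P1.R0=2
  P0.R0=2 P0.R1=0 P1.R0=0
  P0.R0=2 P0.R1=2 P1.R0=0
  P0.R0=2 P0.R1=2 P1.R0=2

missing: P0.R0=2 P0.R1=0 P1.R0=2

outcome vector order: (P0.R0,P0.R1,P1.R0)
TSO: 6 outcomes — {1/2/0 1/2/2 2/0/0 2/0/2 2/2/0 2/2/2}
TSO∖claimed = {2/0/2}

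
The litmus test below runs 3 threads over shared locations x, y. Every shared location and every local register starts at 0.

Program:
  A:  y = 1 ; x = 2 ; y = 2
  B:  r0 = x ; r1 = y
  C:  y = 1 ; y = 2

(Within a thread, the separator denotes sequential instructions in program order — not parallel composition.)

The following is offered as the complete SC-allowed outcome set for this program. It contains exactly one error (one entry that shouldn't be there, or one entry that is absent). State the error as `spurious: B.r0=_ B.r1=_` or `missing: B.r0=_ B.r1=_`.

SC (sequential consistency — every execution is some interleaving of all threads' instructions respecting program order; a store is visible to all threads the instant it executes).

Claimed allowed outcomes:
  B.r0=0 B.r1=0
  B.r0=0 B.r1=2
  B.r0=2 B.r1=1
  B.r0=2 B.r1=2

missing: B.r0=0 B.r1=1

outcome vector order: (B.r0,B.r1)
SC: 5 outcomes — {0/0; 0/1; 0/2; 2/1; 2/2}
SC∖claimed = {0/1}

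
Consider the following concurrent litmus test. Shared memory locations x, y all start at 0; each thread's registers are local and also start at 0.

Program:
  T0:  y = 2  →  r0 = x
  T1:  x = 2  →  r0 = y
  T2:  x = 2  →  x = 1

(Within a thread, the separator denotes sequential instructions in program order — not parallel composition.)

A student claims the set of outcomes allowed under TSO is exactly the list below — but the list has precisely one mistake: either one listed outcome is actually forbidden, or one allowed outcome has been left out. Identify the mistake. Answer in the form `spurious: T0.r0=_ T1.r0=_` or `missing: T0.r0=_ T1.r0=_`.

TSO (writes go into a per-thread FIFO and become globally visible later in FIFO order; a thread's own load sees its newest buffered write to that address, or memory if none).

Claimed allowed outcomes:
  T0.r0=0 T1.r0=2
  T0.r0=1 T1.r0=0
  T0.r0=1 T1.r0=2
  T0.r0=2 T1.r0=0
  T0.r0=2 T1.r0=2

outcome vector order: (T0.r0,T1.r0)
[TSO] allowed = {00 02 10 12 20 22}
TSO∖claimed = {00}

missing: T0.r0=0 T1.r0=0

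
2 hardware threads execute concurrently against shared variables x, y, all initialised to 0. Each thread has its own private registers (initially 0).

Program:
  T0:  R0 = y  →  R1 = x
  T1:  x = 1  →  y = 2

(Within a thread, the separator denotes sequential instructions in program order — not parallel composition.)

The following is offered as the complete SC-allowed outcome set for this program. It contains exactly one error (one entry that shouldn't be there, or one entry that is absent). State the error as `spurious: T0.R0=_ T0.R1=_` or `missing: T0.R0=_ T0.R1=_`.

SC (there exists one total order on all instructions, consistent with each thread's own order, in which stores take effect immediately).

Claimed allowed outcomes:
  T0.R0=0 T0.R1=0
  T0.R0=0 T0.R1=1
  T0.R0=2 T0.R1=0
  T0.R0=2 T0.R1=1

outcome vector order: (T0.R0,T0.R1)
[SC] allowed = {0/0, 0/1, 2/1}
claimed∖SC = {2/0}

spurious: T0.R0=2 T0.R1=0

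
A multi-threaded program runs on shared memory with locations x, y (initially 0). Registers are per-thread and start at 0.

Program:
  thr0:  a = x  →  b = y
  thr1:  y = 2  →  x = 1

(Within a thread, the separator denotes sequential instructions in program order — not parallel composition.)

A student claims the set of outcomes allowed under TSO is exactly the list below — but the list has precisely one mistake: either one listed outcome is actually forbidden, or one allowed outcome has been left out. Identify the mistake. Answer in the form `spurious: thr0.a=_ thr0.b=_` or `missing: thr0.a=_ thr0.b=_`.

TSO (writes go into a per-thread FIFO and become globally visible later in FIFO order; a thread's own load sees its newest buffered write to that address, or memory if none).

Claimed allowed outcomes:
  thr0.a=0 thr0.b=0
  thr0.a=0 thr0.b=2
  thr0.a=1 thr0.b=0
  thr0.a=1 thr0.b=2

outcome vector order: (thr0.a,thr0.b)
TSO (3): (0,0); (0,2); (1,2)
claimed∖TSO = {(1,0)}

spurious: thr0.a=1 thr0.b=0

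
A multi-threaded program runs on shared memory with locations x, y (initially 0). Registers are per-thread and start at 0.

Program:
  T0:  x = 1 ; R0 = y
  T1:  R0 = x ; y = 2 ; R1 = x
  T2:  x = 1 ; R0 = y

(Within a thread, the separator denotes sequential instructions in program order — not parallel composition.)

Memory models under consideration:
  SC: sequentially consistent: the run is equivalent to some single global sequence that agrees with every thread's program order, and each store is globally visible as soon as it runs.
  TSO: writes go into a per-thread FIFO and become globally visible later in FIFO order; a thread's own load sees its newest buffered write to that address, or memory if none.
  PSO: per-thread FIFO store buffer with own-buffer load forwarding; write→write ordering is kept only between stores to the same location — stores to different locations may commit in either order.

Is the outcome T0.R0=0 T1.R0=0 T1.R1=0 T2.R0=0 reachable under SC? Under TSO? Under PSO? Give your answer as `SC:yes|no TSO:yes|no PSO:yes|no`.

outcome vector order: (T0.R0,T1.R0,T1.R1,T2.R0)
under SC → 0010 0012 0110 0112 2002 2010 2012 2110 2112
under TSO → 0000 0002 0010 0012 0110 0112 2000 2002 2010 2012 2110 2112
under PSO → 0000 0002 0010 0012 0110 0112 2000 2002 2010 2012 2110 2112
target 0000 ∈ {TSO,PSO}

SC:no TSO:yes PSO:yes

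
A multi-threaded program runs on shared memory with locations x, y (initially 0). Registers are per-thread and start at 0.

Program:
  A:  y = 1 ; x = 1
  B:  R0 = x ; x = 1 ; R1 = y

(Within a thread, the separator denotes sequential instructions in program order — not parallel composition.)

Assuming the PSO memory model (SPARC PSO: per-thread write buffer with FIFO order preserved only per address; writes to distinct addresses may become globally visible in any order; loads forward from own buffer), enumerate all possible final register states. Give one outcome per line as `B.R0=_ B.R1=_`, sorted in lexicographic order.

outcome vector order: (B.R0,B.R1)
|PSO outcomes| = 4

B.R0=0 B.R1=0
B.R0=0 B.R1=1
B.R0=1 B.R1=0
B.R0=1 B.R1=1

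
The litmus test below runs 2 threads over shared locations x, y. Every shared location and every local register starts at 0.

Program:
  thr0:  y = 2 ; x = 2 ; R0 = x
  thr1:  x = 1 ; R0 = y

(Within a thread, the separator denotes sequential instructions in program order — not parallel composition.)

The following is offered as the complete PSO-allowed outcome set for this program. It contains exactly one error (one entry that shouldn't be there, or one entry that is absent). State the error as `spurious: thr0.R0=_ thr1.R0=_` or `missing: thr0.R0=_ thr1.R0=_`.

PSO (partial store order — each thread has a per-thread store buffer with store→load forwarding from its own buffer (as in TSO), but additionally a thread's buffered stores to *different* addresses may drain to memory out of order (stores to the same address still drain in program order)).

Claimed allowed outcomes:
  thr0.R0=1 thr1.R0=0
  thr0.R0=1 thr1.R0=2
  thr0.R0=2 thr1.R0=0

missing: thr0.R0=2 thr1.R0=2

outcome vector order: (thr0.R0,thr1.R0)
[PSO] allowed = {(1,0) (1,2) (2,0) (2,2)}
PSO∖claimed = {(2,2)}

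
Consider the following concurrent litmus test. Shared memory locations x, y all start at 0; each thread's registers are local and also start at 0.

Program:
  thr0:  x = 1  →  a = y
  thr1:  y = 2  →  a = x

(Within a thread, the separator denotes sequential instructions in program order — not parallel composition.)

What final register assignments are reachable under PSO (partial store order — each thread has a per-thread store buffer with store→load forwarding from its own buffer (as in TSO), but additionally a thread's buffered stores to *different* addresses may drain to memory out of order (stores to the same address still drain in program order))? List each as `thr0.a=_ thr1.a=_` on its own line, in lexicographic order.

thr0.a=0 thr1.a=0
thr0.a=0 thr1.a=1
thr0.a=2 thr1.a=0
thr0.a=2 thr1.a=1

outcome vector order: (thr0.a,thr1.a)
|PSO outcomes| = 4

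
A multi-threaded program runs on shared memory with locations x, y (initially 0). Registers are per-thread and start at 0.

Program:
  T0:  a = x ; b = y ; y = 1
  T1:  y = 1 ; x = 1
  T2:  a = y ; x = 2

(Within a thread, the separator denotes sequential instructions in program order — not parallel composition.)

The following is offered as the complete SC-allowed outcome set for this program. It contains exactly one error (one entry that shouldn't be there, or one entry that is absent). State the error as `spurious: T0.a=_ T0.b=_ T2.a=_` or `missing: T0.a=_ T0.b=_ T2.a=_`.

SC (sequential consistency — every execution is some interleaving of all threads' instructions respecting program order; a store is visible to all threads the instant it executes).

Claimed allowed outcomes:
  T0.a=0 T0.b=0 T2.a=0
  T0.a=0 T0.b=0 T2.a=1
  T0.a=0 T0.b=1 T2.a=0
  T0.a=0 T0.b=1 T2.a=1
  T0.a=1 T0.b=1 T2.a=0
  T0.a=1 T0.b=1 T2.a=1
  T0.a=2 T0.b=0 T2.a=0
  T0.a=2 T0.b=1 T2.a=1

missing: T0.a=2 T0.b=1 T2.a=0

outcome vector order: (T0.a,T0.b,T2.a)
SC: 9 outcomes — {(0,0,0) (0,0,1) (0,1,0) (0,1,1) (1,1,0) (1,1,1) (2,0,0) (2,1,0) (2,1,1)}
SC∖claimed = {(2,1,0)}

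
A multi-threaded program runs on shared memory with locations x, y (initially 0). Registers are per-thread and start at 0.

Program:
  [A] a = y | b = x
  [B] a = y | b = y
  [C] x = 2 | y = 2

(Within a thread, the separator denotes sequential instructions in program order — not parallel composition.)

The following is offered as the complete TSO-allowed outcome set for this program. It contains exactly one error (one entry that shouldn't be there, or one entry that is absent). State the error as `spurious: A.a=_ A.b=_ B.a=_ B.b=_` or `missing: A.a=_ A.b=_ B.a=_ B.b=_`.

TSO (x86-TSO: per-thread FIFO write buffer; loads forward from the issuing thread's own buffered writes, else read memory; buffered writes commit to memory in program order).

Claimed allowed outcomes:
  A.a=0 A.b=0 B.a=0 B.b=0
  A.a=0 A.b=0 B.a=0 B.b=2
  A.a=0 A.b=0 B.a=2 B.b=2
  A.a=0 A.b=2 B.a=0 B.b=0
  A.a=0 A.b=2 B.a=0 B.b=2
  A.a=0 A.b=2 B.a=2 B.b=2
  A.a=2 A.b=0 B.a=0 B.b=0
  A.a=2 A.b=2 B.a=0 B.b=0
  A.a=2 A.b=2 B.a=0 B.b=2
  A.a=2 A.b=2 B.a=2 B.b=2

outcome vector order: (A.a,A.b,B.a,B.b)
[TSO] allowed = {0000 0002 0022 0200 0202 0222 2200 2202 2222}
claimed∖TSO = {2000}

spurious: A.a=2 A.b=0 B.a=0 B.b=0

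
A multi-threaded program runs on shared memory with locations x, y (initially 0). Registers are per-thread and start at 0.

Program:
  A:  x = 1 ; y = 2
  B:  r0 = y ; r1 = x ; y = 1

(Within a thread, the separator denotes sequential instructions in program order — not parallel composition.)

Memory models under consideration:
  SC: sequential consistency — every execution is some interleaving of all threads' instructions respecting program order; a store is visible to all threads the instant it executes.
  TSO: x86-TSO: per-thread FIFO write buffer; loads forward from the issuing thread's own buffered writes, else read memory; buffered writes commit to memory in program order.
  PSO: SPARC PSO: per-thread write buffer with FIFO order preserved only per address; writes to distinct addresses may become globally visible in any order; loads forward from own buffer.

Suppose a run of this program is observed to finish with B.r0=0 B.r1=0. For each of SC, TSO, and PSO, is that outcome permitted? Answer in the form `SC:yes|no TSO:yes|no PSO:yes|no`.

outcome vector order: (B.r0,B.r1)
SC (3): <0 0>, <0 1>, <2 1>
TSO (3): <0 0>, <0 1>, <2 1>
PSO (4): <0 0>, <0 1>, <2 0>, <2 1>
target <0 0> ∈ {SC,TSO,PSO}

SC:yes TSO:yes PSO:yes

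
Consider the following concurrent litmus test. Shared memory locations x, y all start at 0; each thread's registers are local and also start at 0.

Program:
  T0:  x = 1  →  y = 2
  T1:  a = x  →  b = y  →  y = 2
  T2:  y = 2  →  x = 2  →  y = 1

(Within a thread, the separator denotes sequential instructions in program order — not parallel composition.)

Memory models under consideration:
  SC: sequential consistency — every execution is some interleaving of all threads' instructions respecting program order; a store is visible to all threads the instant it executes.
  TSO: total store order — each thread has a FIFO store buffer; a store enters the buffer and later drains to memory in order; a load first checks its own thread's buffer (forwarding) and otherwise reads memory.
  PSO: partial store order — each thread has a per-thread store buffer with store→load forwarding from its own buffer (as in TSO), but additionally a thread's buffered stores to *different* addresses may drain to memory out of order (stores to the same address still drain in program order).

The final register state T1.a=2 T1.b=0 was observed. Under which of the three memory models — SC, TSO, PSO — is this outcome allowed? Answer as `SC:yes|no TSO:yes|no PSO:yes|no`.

SC:no TSO:no PSO:yes

outcome vector order: (T1.a,T1.b)
SC (8): (0,0); (0,1); (0,2); (1,0); (1,1); (1,2); (2,1); (2,2)
TSO (8): (0,0); (0,1); (0,2); (1,0); (1,1); (1,2); (2,1); (2,2)
PSO (9): (0,0); (0,1); (0,2); (1,0); (1,1); (1,2); (2,0); (2,1); (2,2)
target (2,0) ∈ {PSO}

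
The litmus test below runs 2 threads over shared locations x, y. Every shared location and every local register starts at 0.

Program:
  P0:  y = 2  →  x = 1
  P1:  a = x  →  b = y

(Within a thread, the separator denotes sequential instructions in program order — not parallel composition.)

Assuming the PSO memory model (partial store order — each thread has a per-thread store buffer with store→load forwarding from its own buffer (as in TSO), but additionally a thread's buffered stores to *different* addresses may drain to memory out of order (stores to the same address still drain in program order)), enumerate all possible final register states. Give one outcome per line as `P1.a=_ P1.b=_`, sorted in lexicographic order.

P1.a=0 P1.b=0
P1.a=0 P1.b=2
P1.a=1 P1.b=0
P1.a=1 P1.b=2

outcome vector order: (P1.a,P1.b)
|PSO outcomes| = 4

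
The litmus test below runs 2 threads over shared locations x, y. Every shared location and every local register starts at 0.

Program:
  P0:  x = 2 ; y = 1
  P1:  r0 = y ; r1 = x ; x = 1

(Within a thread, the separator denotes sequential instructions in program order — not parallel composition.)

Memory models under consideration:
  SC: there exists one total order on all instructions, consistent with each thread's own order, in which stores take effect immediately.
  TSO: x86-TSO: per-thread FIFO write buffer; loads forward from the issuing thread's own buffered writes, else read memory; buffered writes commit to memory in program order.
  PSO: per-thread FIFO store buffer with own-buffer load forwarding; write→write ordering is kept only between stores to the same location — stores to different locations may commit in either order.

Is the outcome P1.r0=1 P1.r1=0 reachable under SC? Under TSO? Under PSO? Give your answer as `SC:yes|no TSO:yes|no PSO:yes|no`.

SC:no TSO:no PSO:yes

outcome vector order: (P1.r0,P1.r1)
[SC] allowed = {(0,0); (0,2); (1,2)}
[TSO] allowed = {(0,0); (0,2); (1,2)}
[PSO] allowed = {(0,0); (0,2); (1,0); (1,2)}
target (1,0) ∈ {PSO}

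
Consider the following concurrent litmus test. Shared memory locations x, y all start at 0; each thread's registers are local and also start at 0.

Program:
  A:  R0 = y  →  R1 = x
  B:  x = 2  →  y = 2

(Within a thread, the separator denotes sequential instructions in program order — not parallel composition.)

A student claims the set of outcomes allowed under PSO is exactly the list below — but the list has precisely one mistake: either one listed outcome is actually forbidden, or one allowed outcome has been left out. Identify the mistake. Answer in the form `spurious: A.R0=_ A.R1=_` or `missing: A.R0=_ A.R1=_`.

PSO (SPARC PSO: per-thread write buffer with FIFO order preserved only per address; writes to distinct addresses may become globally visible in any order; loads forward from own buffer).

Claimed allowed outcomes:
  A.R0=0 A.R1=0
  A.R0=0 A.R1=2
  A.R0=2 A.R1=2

outcome vector order: (A.R0,A.R1)
[PSO] allowed = {0/0, 0/2, 2/0, 2/2}
PSO∖claimed = {2/0}

missing: A.R0=2 A.R1=0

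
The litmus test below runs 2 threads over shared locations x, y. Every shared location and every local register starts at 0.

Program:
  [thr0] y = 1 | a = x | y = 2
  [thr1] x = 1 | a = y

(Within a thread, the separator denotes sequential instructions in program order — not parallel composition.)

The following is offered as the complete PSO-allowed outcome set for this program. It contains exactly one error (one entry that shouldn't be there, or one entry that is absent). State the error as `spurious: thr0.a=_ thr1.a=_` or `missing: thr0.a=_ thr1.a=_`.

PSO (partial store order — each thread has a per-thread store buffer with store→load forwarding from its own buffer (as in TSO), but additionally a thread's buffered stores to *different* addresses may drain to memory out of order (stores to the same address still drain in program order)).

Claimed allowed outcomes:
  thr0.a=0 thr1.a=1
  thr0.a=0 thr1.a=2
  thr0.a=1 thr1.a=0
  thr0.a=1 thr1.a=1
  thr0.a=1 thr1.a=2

missing: thr0.a=0 thr1.a=0

outcome vector order: (thr0.a,thr1.a)
under PSO → 00, 01, 02, 10, 11, 12
PSO∖claimed = {00}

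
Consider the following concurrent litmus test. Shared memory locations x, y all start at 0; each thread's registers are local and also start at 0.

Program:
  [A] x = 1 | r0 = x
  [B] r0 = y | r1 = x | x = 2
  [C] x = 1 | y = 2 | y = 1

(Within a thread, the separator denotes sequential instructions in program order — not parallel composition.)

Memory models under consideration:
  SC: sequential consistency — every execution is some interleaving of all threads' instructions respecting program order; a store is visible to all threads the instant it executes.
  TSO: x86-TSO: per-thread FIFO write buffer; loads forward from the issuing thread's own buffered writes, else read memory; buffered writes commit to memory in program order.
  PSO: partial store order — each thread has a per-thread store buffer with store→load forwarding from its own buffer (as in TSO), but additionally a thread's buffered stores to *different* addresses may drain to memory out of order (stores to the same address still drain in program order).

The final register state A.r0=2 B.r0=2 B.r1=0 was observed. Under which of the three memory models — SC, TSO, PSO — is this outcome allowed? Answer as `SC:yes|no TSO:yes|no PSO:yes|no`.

outcome vector order: (A.r0,B.r0,B.r1)
under SC → 100; 101; 111; 121; 200; 201; 211; 221
under TSO → 100; 101; 111; 121; 200; 201; 211; 221
under PSO → 100; 101; 110; 111; 120; 121; 200; 201; 210; 211; 220; 221
target 220 ∈ {PSO}

SC:no TSO:no PSO:yes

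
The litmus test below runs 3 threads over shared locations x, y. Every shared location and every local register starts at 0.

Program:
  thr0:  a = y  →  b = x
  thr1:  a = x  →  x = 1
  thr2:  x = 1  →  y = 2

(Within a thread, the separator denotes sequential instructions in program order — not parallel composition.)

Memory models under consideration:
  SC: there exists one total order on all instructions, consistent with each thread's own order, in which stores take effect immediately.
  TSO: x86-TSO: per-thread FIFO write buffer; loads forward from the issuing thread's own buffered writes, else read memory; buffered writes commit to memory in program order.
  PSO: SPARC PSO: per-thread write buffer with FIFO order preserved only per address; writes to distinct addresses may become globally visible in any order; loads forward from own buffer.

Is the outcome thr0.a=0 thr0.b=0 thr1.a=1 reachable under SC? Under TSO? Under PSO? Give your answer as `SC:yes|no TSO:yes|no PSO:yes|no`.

outcome vector order: (thr0.a,thr0.b,thr1.a)
under SC → <0 0 0>, <0 0 1>, <0 1 0>, <0 1 1>, <2 1 0>, <2 1 1>
under TSO → <0 0 0>, <0 0 1>, <0 1 0>, <0 1 1>, <2 1 0>, <2 1 1>
under PSO → <0 0 0>, <0 0 1>, <0 1 0>, <0 1 1>, <2 0 0>, <2 0 1>, <2 1 0>, <2 1 1>
target <0 0 1> ∈ {SC,TSO,PSO}

SC:yes TSO:yes PSO:yes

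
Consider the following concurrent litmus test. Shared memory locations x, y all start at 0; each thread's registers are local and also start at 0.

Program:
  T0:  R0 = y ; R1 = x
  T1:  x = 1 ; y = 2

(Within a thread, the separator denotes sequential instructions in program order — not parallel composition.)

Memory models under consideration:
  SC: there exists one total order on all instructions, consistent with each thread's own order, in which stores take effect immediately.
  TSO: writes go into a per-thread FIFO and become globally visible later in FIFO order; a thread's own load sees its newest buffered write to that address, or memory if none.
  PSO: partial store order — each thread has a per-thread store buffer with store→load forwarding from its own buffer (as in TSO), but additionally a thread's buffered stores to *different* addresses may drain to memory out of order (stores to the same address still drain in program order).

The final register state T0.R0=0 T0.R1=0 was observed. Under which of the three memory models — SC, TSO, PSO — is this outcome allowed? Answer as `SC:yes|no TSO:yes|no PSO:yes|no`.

outcome vector order: (T0.R0,T0.R1)
SC (3): 0/0; 0/1; 2/1
TSO (3): 0/0; 0/1; 2/1
PSO (4): 0/0; 0/1; 2/0; 2/1
target 0/0 ∈ {SC,TSO,PSO}

SC:yes TSO:yes PSO:yes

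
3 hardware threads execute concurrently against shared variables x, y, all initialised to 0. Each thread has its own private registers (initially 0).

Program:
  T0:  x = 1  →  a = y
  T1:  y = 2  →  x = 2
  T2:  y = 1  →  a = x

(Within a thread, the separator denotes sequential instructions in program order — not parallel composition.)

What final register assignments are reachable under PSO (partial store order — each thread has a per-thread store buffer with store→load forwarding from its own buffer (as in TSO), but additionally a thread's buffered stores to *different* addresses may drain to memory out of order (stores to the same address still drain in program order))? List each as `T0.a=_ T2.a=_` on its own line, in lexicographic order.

outcome vector order: (T0.a,T2.a)
|PSO outcomes| = 9

T0.a=0 T2.a=0
T0.a=0 T2.a=1
T0.a=0 T2.a=2
T0.a=1 T2.a=0
T0.a=1 T2.a=1
T0.a=1 T2.a=2
T0.a=2 T2.a=0
T0.a=2 T2.a=1
T0.a=2 T2.a=2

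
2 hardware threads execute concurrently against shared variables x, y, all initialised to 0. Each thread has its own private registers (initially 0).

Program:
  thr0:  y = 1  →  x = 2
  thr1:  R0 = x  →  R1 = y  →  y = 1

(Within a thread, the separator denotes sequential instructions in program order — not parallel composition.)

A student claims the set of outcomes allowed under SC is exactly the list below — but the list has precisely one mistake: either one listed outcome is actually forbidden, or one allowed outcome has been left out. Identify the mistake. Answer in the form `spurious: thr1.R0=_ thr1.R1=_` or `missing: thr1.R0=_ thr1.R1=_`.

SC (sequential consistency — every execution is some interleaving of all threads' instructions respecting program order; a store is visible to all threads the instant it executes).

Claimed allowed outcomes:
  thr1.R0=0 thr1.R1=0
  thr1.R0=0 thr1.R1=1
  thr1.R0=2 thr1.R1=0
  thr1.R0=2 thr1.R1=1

outcome vector order: (thr1.R0,thr1.R1)
SC (3): 0/0, 0/1, 2/1
claimed∖SC = {2/0}

spurious: thr1.R0=2 thr1.R1=0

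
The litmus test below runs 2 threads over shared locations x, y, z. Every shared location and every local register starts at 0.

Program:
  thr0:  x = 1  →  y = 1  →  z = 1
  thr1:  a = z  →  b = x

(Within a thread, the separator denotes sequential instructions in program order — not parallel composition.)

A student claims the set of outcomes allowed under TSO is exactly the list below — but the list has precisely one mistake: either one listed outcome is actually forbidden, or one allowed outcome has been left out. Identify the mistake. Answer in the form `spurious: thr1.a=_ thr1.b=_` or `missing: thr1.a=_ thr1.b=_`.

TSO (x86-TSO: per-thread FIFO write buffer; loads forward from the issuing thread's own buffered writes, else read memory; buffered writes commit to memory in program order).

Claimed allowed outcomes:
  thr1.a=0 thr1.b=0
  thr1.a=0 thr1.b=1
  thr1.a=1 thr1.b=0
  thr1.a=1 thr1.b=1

outcome vector order: (thr1.a,thr1.b)
[TSO] allowed = {0/0; 0/1; 1/1}
claimed∖TSO = {1/0}

spurious: thr1.a=1 thr1.b=0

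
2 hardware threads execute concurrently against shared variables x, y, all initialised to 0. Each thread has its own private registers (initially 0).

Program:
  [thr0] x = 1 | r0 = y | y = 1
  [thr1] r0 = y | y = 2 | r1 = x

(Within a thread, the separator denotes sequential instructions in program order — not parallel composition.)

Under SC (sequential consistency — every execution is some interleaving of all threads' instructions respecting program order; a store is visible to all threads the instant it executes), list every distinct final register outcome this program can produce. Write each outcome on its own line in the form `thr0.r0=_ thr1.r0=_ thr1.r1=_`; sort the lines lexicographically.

thr0.r0=0 thr1.r0=0 thr1.r1=1
thr0.r0=0 thr1.r0=1 thr1.r1=1
thr0.r0=2 thr1.r0=0 thr1.r1=0
thr0.r0=2 thr1.r0=0 thr1.r1=1

outcome vector order: (thr0.r0,thr1.r0,thr1.r1)
|SC outcomes| = 4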